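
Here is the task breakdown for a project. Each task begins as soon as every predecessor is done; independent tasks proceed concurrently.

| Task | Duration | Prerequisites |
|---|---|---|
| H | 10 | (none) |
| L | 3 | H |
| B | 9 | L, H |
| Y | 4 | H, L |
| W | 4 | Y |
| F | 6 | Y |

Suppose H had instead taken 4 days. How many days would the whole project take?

17

Critical path before the change: H→L→Y→F = 10+3+4+6 = 23 giving 23 days.
H lies on that path, so at 4 days the path becomes 17 days.
The critical path is still H→L→Y→F; finish is now 17 days.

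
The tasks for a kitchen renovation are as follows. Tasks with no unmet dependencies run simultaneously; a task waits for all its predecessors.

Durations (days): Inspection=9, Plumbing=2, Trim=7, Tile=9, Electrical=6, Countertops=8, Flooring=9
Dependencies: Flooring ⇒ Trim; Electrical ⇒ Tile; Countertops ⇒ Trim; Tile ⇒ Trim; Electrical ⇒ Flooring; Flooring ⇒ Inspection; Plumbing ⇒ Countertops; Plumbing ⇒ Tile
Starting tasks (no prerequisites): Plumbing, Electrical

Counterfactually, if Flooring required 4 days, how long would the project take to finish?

22

Baseline: Electrical→Flooring→Inspection = 6+9+9 = 24 → 24 days.
Flooring is on the critical path; changing it to 4 makes that path 19 days.
Now Electrical→Tile→Trim = 6+9+7 = 22 is longest, so the finish becomes 22 days.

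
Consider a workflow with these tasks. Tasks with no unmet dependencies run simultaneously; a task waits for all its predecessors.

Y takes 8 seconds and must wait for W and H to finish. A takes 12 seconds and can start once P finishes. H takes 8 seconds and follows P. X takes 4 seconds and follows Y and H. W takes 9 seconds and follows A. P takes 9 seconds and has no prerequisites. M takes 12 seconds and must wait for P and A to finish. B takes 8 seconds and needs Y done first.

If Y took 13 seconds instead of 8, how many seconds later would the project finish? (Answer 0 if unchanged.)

5

The binding path is P→A→W→Y→B = 9+12+9+8+8 = 46; finish at 46 seconds.
Y lies on that path, so at 13 seconds the path becomes 51 seconds.
The critical path is still P→A→W→Y→B; finish is now 51 seconds.
Change in finish: 51 − 46 = +5 seconds.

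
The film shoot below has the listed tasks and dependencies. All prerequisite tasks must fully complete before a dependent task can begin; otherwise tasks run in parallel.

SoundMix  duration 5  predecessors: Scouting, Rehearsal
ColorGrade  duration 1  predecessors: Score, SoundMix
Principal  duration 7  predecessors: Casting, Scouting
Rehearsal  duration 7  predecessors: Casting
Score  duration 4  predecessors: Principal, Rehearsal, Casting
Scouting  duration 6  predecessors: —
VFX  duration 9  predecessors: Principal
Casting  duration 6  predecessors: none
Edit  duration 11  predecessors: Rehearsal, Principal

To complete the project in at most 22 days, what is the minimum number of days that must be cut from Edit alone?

Current finish: 24 days; target: 22.
Edit is on every critical path, so each day cut from Edit cuts the finish by one (this holds down to a finish of 22).
Need 24 − 22 = 2 days off Edit → Edit becomes 9 days, finish becomes 22.

2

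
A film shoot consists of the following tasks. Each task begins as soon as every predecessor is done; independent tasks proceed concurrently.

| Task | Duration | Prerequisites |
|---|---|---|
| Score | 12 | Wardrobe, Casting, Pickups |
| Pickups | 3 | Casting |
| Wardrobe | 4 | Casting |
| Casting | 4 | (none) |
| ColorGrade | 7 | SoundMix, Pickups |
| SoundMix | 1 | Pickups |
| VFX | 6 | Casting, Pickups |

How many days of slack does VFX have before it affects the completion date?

7

Critical path: Casting→Wardrobe→Score = 4+4+12 = 20, so the finish is 20 days.
VFX finishes as early as 13 and must finish by 20.
So VFX can slip 20 − 13 = 7 days.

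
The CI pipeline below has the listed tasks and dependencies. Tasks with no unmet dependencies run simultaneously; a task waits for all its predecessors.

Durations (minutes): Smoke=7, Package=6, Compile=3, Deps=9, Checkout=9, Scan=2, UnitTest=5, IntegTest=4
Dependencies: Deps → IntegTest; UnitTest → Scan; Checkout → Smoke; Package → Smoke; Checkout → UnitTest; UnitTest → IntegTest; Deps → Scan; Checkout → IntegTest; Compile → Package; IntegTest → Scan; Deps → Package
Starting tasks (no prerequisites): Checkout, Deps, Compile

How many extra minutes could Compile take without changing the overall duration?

6

The longest chain is Deps→Package→Smoke = 9+6+7 = 22; overall finish 22 minutes.
Compile finishes as early as 3 and must finish by 9.
Float = 22 − 16 = 6.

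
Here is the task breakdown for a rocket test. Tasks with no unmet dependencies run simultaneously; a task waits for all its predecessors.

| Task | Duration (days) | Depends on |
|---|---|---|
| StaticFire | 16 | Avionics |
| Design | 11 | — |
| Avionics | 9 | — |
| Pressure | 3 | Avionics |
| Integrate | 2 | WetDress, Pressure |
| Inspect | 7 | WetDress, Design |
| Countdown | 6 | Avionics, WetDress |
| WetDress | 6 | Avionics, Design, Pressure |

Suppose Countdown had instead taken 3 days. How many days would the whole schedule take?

25

Critical path before the change: Avionics→Pressure→WetDress→Inspect = 9+3+6+7 = 25 giving 25 days.
Countdown is off the critical path — its longest chain is 24 days, giving 1 of slack.
The critical path is still Avionics→Pressure→WetDress→Inspect; finish is now 25 days.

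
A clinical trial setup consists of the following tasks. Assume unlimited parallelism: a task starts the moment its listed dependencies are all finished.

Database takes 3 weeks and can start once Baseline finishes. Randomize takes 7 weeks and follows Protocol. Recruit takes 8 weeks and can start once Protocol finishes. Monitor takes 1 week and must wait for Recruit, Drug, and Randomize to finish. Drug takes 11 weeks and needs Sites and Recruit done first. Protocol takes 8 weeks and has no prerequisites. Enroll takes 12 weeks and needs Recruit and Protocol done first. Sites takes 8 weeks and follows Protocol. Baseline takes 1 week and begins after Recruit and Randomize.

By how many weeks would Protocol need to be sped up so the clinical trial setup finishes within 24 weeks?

4

Current finish: 28 weeks; target: 24.
Protocol is on every critical path, so each week cut from Protocol cuts the finish by one (this holds down to a finish of 21).
Need 28 − 24 = 4 weeks off Protocol → Protocol becomes 4 weeks, finish becomes 24.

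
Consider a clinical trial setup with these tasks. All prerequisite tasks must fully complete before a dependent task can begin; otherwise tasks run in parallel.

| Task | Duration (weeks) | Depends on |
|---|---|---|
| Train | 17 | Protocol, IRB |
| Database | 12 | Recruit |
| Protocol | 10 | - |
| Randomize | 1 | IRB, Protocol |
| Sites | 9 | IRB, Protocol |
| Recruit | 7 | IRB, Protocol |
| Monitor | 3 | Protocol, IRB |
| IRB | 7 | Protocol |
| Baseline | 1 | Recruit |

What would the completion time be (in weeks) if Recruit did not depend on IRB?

34

With the dependency in place, Protocol→IRB→Recruit→Database = 10+7+7+12 = 36 sets the finish at 36 weeks.
Without IRB→Recruit, Recruit's earliest start moves from 17 to 10.
After: Protocol→IRB→Train = 10+7+17 = 34 → 34 weeks.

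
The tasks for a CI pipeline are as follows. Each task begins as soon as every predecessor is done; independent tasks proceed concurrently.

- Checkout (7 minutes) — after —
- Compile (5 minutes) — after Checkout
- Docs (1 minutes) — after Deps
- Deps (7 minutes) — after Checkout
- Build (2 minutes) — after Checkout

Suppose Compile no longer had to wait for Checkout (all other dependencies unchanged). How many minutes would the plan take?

15

Original critical path: Checkout→Deps→Docs = 7+7+1 = 15 ⇒ 15 minutes.
Without Checkout→Compile, Compile's earliest start moves from 7 to 0.
The longest chain is now Checkout→Deps→Docs = 7+7+1 = 15, so the plan takes 15 minutes.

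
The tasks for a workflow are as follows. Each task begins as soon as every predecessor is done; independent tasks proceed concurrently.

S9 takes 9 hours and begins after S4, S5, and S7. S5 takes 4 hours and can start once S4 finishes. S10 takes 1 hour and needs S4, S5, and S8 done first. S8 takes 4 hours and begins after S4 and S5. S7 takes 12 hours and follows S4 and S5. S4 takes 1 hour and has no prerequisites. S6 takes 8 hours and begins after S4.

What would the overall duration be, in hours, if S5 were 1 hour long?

23

As given, the longest chain is S4→S5→S7→S9 = 1+4+12+9 = 26, so the finish is 26 hours.
Since S5 is critical, the -3 change carries straight to that chain (now 23 hours).
The critical path is still S4→S5→S7→S9; finish is now 23 hours.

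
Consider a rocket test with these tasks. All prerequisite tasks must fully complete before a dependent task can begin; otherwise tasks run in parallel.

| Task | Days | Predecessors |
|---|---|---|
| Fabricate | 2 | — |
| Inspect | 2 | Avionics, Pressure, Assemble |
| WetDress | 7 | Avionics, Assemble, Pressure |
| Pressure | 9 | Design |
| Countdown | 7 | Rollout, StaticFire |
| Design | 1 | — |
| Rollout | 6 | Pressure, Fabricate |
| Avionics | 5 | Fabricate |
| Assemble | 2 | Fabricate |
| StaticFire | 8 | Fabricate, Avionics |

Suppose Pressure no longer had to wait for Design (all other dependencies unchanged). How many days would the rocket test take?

22

Original critical path: Design→Pressure→Rollout→Countdown = 1+9+6+7 = 23 ⇒ 23 days.
Without Design→Pressure, Pressure's earliest start moves from 1 to 0.
After: Fabricate→Avionics→StaticFire→Countdown = 2+5+8+7 = 22 → 22 days.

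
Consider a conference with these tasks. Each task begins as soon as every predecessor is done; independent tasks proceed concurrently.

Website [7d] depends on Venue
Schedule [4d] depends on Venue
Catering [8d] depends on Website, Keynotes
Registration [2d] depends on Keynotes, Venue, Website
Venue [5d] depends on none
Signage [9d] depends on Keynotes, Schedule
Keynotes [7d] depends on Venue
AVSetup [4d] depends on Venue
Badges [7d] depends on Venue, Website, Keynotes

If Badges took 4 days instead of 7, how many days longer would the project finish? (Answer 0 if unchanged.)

Baseline: Venue→Keynotes→Signage = 5+7+9 = 21 → 21 days.
Badges has 2 days of float (longest path through it is 19).
No other chain overtakes it, so the finish is 21 days.
Change in finish: 21 − 21 = +0 days.

0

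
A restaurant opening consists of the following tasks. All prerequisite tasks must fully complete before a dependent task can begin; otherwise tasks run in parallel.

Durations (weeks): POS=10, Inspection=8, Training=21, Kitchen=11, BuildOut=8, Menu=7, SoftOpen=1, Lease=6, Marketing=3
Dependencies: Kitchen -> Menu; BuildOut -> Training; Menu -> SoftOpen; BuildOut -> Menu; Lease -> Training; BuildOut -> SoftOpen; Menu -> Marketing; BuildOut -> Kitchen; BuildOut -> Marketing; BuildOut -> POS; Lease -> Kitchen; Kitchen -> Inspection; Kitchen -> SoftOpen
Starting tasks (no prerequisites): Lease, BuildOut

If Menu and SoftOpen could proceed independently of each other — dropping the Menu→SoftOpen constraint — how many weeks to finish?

With the dependency in place, BuildOut→Kitchen→Menu→Marketing = 8+11+7+3 = 29 sets the finish at 29 weeks.
Without Menu→SoftOpen, SoftOpen's earliest start moves from 26 to 19.
New critical path: BuildOut→Kitchen→Menu→Marketing = 8+11+7+3 = 29 ⇒ 29 weeks.

29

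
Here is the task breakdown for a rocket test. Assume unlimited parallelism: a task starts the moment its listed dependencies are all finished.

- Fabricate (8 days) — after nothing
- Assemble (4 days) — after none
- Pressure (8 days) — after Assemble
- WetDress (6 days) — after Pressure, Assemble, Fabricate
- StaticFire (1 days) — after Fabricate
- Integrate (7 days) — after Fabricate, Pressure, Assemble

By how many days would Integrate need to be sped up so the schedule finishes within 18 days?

Current finish: 19 days; target: 18.
Integrate is on every critical path, so each day cut from Integrate cuts the finish by one (this holds down to a finish of 18).
Need 19 − 18 = 1 day off Integrate → Integrate becomes 6 days, finish becomes 18.

1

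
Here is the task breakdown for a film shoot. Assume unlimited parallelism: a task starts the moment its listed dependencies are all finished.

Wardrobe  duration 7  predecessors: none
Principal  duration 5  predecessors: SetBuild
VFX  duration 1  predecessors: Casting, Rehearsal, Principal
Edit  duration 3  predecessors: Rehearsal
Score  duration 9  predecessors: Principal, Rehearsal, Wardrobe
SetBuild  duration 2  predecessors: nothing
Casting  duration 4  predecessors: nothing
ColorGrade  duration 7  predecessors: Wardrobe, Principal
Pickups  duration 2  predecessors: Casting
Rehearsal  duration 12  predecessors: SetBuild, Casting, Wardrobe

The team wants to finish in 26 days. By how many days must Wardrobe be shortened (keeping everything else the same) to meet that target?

Current finish: 28 days; target: 26.
Wardrobe is on every critical path, so each day cut from Wardrobe cuts the finish by one (this holds down to a finish of 25).
Need 28 − 26 = 2 days off Wardrobe → Wardrobe becomes 5 days, finish becomes 26.

2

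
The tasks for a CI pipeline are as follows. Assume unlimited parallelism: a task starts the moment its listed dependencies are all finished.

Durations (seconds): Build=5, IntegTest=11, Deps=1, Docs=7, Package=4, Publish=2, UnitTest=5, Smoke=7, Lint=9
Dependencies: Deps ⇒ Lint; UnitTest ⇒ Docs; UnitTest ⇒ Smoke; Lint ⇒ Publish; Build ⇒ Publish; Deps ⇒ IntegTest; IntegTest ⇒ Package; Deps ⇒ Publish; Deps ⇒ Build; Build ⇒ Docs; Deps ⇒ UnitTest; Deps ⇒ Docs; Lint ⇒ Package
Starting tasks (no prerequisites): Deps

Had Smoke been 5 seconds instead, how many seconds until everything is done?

The binding path is Deps→IntegTest→Package = 1+11+4 = 16; finish at 16 seconds.
The longest path through Smoke is only 13 seconds, so Smoke has float 3.
That remains the longest chain; total 16 seconds.

16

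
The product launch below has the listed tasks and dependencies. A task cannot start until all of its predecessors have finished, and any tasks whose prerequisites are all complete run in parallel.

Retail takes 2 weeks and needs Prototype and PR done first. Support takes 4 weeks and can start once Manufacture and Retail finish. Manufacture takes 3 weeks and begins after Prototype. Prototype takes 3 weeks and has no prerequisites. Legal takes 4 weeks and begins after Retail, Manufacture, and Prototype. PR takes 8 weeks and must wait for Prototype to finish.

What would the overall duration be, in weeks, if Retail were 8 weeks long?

As given, the longest chain is Prototype→PR→Retail→Support = 3+8+2+4 = 17, so the finish is 17 weeks.
Retail is on the critical path; changing it to 8 makes that path 23 weeks.
No other chain overtakes it, so the finish is 23 weeks.

23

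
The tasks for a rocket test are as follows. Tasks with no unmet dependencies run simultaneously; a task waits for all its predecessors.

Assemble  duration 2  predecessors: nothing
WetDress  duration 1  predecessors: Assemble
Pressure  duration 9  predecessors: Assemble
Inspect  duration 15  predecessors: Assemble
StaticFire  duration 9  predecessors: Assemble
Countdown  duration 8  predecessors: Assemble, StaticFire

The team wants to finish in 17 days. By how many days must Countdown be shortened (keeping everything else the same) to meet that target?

Current finish: 19 days; target: 17.
Countdown is on every critical path, so each day cut from Countdown cuts the finish by one (this holds down to a finish of 17).
Need 19 − 17 = 2 days off Countdown → Countdown becomes 6 days, finish becomes 17.

2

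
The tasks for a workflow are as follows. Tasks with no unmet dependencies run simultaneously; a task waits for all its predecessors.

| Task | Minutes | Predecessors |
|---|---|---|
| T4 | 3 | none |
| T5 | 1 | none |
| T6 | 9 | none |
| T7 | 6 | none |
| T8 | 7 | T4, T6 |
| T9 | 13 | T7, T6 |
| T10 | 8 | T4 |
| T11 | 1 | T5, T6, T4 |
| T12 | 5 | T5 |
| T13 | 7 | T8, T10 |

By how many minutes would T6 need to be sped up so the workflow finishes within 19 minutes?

4

Current finish: 23 minutes; target: 19.
T6 is on every critical path, so each minute cut from T6 cuts the finish by one (this holds down to a finish of 19).
Need 23 − 19 = 4 minutes off T6 → T6 becomes 5 minutes, finish becomes 19.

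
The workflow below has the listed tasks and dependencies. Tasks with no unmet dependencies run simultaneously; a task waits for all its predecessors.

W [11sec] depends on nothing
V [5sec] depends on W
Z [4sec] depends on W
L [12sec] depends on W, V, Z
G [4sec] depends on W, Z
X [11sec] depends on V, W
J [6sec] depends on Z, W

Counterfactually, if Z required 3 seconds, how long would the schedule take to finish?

As given, the longest chain is W→V→L = 11+5+12 = 28, so the finish is 28 seconds.
Z is off the critical path — its longest chain is 27 seconds, giving 1 of slack.
The critical path is still W→V→L; finish is now 28 seconds.

28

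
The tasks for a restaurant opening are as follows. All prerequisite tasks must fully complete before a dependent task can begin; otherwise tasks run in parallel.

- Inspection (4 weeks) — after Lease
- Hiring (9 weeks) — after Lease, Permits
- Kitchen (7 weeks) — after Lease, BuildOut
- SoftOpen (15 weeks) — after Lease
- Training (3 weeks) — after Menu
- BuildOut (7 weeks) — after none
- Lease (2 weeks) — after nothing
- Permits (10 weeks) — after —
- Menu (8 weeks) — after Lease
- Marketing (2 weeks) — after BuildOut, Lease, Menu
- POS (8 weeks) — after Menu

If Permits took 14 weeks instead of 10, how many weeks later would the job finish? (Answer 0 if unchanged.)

4

The binding path is Permits→Hiring = 10+9 = 19; finish at 19 weeks.
Since Permits is critical, the +4 change carries straight to that chain (now 23 weeks).
The critical path is still Permits→Hiring; finish is now 23 weeks.
Change in finish: 23 − 19 = +4 weeks.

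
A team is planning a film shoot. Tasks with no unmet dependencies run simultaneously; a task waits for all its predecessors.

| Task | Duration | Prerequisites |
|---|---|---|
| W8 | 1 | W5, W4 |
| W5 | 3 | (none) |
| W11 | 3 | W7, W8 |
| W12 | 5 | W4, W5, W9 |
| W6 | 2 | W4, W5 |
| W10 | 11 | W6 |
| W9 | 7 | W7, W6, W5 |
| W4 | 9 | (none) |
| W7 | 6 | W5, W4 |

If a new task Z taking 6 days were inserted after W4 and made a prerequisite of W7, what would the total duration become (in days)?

33

Originally the schedule takes 27 days.
With Z inserted, W7 now waits for max(W5, W4, Z).
New critical path: W4→Z→W7→W9→W12 = 9+6+6+7+5 = 33 ⇒ 33 days.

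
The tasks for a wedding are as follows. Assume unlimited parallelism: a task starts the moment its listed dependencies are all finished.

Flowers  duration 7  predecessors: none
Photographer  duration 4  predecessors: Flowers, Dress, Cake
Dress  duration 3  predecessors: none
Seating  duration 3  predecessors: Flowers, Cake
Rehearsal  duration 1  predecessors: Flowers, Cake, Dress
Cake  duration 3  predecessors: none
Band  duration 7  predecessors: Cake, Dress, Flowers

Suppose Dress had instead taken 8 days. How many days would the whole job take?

15

Actual critical path: Flowers→Band = 7+7 = 14 ⇒ 14 days.
Dress is off the critical path — its longest chain is 10 days, giving 4 of slack.
Now Dress→Band = 8+7 = 15 is longest, so the finish becomes 15 days.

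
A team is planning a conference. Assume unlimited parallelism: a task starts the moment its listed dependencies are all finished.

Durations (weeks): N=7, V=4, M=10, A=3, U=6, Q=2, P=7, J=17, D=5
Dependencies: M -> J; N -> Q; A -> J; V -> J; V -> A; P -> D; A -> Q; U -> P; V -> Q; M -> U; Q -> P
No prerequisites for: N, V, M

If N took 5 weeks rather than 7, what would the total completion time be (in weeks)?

28

Critical path before the change: M→U→P→D = 10+6+7+5 = 28 giving 28 weeks.
The longest path through N is only 21 weeks, so N has float 7.
That remains the longest chain; total 28 weeks.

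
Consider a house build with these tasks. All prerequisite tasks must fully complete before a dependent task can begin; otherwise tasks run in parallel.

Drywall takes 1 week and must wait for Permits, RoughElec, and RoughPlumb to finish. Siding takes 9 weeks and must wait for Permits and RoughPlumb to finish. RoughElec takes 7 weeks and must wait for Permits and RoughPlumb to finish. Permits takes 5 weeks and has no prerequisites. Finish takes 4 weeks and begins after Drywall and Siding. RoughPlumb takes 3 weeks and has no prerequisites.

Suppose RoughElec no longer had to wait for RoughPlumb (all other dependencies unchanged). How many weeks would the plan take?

18

Original critical path: Permits→Siding→Finish = 5+9+4 = 18 ⇒ 18 weeks.
Dropping RoughPlumb→RoughElec doesn't change RoughElec's earliest start (5); another predecessor still binds.
After: Permits→Siding→Finish = 5+9+4 = 18 → 18 weeks.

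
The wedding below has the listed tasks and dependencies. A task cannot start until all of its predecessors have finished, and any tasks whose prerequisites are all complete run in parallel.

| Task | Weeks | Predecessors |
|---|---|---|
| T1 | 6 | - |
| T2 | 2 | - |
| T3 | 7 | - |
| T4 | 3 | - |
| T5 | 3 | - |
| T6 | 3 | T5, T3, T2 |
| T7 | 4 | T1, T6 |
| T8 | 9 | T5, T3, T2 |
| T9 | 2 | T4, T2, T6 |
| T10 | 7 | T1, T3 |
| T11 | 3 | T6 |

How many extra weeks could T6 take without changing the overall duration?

2

The longest chain is T3→T8 = 7+9 = 16; overall finish 16 weeks.
The longest chain containing T6 totals 14 weeks.
Float = 16 − 14 = 2.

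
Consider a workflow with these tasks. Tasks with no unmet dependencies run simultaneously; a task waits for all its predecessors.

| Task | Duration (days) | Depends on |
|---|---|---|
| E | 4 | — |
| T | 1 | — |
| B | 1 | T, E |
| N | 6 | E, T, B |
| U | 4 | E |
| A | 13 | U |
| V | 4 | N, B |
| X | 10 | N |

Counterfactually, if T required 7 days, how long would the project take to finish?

Actual critical path: E→B→N→X = 4+1+6+10 = 21 ⇒ 21 days.
T has 3 days of float (longest path through it is 18).
Now T→B→N→X = 7+1+6+10 = 24 is longest, so the finish becomes 24 days.

24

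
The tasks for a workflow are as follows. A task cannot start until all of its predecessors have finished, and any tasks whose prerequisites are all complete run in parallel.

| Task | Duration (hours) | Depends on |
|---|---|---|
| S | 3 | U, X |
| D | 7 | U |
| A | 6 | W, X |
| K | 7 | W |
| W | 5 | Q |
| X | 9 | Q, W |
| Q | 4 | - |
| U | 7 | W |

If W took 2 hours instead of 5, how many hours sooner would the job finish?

Critical path before the change: Q→W→X→A = 4+5+9+6 = 24 giving 24 hours.
Since W is critical, the -3 change carries straight to that chain (now 21 hours).
That remains the longest chain; total 21 hours.
Change in finish: 21 − 24 = -3 hours.

3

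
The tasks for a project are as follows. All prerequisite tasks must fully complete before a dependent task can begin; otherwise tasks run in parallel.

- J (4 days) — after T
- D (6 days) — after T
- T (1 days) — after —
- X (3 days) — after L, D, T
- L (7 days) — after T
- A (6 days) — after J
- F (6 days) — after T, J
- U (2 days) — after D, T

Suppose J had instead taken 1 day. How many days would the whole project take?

11

Baseline: T→J→A = 1+4+6 = 11 → 11 days.
J lies on that path, so at 1 day the path becomes 8 days.
New critical path: T→L→X = 1+7+3 = 11 ⇒ 11 days.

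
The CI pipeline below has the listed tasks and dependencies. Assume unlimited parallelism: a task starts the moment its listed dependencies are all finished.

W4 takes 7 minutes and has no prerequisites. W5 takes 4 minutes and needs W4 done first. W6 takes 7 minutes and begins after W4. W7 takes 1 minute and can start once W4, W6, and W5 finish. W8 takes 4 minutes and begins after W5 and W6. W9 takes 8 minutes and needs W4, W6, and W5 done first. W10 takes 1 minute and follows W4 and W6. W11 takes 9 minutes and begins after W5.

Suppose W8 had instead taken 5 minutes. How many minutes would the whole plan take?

22

Actual critical path: W4→W6→W9 = 7+7+8 = 22 ⇒ 22 minutes.
W8 has 4 minutes of float (longest path through it is 18).
No other chain overtakes it, so the finish is 22 minutes.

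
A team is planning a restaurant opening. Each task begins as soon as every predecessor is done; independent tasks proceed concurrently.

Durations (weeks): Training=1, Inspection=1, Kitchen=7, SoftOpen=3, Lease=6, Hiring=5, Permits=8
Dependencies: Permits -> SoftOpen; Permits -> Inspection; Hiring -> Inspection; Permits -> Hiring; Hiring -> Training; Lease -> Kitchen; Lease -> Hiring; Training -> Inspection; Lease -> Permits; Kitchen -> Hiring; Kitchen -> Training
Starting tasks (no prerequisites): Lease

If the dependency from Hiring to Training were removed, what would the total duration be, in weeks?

20

Original critical path: Lease→Permits→Hiring→Training→Inspection = 6+8+5+1+1 = 21 ⇒ 21 weeks.
Without Hiring→Training, Training's earliest start moves from 19 to 13.
The longest chain is now Lease→Permits→Hiring→Inspection = 6+8+5+1 = 20, so the project takes 20 weeks.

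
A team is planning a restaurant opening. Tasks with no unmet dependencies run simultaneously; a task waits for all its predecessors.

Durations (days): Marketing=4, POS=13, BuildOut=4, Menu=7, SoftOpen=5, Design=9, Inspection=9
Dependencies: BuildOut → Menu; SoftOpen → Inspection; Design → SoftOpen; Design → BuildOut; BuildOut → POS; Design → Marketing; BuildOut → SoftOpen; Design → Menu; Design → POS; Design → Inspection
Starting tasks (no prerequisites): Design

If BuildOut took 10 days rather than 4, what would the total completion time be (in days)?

33

Baseline: Design→BuildOut→SoftOpen→Inspection = 9+4+5+9 = 27 → 27 days.
BuildOut lies on that path, so at 10 days the path becomes 33 days.
The critical path is still Design→BuildOut→SoftOpen→Inspection; finish is now 33 days.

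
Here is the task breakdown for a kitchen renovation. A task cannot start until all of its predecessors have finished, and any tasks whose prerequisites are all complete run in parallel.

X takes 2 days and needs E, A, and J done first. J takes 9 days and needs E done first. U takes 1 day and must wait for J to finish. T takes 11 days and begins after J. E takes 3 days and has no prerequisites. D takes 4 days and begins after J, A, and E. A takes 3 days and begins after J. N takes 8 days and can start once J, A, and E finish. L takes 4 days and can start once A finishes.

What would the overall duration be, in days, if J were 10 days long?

24

As given, the longest chain is E→J→A→N = 3+9+3+8 = 23, so the finish is 23 days.
J is on the critical path; changing it to 10 makes that path 24 days.
No other chain overtakes it, so the finish is 24 days.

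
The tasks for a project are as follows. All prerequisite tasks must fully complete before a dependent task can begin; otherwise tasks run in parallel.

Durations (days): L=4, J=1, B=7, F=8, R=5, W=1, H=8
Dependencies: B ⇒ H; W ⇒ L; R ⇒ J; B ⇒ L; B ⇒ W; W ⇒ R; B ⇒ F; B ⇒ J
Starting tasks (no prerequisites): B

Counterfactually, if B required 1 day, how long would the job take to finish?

Actual critical path: B→H = 7+8 = 15 ⇒ 15 days.
B is on the critical path; changing it to 1 makes that path 9 days.
The critical path is still B→H; finish is now 9 days.

9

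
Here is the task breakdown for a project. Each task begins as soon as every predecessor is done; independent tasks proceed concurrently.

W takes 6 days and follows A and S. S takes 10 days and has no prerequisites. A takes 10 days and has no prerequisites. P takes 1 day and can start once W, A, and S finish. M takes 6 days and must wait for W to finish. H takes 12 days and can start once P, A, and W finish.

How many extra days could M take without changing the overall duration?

Critical path: A→W→P→H = 10+6+1+12 = 29, so the finish is 29 days.
The longest chain containing M totals 22 days.
So M can slip 29 − 22 = 7 days.

7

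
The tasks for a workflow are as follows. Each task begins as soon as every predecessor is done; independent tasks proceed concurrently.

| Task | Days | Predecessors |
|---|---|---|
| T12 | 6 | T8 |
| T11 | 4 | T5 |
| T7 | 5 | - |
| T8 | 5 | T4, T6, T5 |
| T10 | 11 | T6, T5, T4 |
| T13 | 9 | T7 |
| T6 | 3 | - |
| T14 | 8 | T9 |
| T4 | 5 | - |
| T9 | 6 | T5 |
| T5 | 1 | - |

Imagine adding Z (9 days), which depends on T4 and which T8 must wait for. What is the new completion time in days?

Originally the plan takes 16 days.
With Z inserted, T8 now waits for max(T4, T6, T5, Z).
New critical path: T4→Z→T8→T12 = 5+9+5+6 = 25 ⇒ 25 days.

25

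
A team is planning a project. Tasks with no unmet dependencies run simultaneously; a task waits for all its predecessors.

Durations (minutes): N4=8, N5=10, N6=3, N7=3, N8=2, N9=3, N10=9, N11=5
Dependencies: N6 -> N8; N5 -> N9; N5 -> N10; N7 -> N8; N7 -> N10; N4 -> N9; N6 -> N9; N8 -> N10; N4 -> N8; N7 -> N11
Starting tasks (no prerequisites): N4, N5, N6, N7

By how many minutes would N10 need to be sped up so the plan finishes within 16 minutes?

Current finish: 19 minutes; target: 16.
N10 is on every critical path, so each minute cut from N10 cuts the finish by one (this holds down to a finish of 13).
Need 19 − 16 = 3 minutes off N10 → N10 becomes 6 minutes, finish becomes 16.

3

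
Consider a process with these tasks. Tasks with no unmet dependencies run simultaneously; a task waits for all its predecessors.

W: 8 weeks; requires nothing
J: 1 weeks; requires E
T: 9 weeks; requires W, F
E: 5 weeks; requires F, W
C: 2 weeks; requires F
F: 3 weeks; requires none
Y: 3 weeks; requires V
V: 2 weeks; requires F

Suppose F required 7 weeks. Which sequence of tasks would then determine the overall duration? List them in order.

W, T

Baseline: W→T = 8+9 = 17 → 17 weeks.
The longest path through F is only 12 weeks, so F has float 5.
The critical path is still W→T; finish is now 17 weeks.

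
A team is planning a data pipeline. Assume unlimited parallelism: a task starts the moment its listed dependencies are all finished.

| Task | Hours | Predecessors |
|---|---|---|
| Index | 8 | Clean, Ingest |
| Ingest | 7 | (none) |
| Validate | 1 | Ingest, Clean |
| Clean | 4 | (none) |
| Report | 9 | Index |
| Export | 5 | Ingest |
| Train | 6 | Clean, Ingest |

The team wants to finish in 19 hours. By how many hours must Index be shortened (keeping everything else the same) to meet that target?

Current finish: 24 hours; target: 19.
Index is on every critical path, so each hour cut from Index cuts the finish by one (this holds down to a finish of 17).
Need 24 − 19 = 5 hours off Index → Index becomes 3 hours, finish becomes 19.

5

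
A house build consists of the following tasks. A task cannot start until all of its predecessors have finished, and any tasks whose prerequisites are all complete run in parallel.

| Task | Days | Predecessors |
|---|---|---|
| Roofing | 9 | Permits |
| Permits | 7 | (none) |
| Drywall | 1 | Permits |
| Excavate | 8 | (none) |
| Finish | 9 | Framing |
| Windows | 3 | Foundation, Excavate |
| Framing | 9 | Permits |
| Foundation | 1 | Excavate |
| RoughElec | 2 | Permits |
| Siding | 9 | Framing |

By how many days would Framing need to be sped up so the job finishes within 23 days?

2

Current finish: 25 days; target: 23.
Framing is on every critical path, so each day cut from Framing cuts the finish by one (this holds down to a finish of 17).
Need 25 − 23 = 2 days off Framing → Framing becomes 7 days, finish becomes 23.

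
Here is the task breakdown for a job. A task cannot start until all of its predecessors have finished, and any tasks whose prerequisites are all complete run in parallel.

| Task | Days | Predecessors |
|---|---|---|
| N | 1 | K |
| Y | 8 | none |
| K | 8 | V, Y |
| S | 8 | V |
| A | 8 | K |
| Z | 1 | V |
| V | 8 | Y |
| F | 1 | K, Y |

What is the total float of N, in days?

Critical path: Y→V→K→A = 8+8+8+8 = 32, so the finish is 32 days.
The longest chain containing N totals 25 days.
Slack of N = 31 − 24 = 7 days.

7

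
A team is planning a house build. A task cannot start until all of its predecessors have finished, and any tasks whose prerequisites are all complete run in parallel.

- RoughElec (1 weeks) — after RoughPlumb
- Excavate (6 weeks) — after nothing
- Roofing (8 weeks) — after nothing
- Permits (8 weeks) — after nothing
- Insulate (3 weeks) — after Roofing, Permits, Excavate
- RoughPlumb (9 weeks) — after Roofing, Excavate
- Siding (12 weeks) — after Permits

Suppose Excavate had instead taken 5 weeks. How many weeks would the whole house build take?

20

Critical path before the change: Permits→Siding = 8+12 = 20 giving 20 weeks.
Excavate is off the critical path — its longest chain is 16 weeks, giving 4 of slack.
That remains the longest chain; total 20 weeks.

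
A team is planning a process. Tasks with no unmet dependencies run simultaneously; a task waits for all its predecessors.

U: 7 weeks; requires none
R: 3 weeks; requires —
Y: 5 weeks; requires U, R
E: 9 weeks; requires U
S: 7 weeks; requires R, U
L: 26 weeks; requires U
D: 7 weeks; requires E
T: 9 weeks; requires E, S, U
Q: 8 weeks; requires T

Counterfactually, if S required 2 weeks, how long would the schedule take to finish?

33

Actual critical path: U→E→T→Q = 7+9+9+8 = 33 ⇒ 33 weeks.
The longest path through S is only 31 weeks, so S has float 2.
The critical path is still U→E→T→Q; finish is now 33 weeks.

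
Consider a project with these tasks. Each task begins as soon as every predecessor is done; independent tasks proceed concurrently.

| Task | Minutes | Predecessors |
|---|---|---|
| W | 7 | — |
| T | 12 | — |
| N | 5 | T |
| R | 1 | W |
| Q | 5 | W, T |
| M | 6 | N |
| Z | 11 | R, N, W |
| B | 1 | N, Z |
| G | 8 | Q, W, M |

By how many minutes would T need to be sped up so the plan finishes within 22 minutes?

Current finish: 31 minutes; target: 22.
T is on every critical path, so each minute cut from T cuts the finish by one (this holds down to a finish of 20).
Need 31 − 22 = 9 minutes off T → T becomes 3 minutes, finish becomes 22.

9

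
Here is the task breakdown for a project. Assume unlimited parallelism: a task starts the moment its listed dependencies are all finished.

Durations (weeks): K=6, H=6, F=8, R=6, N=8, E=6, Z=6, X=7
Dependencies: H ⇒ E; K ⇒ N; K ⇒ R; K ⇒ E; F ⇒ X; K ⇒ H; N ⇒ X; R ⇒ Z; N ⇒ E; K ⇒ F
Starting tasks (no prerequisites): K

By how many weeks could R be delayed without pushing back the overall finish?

3

Critical path: K→F→X = 6+8+7 = 21, so the finish is 21 weeks.
Longest path through R: 18 weeks (earliest finish 12, latest finish 15).
So R can slip 15 − 12 = 3 weeks.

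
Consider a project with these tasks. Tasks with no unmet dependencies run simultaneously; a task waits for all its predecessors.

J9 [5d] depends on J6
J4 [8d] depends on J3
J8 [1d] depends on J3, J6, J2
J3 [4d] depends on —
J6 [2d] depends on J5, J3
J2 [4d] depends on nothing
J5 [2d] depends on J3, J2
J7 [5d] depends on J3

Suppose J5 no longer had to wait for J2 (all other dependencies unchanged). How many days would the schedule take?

Original critical path: J2→J5→J6→J9 = 4+2+2+5 = 13 ⇒ 13 days.
Dropping J2→J5 doesn't change J5's earliest start (4); another predecessor still binds.
After: J3→J5→J6→J9 = 4+2+2+5 = 13 → 13 days.

13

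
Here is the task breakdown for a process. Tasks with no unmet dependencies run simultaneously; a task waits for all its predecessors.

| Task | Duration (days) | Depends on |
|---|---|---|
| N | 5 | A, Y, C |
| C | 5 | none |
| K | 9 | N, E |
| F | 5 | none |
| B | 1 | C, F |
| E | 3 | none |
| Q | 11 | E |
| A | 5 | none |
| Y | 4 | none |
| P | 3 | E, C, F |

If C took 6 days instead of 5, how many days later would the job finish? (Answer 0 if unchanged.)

Critical path before the change: C→N→K = 5+5+9 = 19 giving 19 days.
Since C is critical, the +1 change carries straight to that chain (now 20 days).
The critical path is still C→N→K; finish is now 20 days.
Change in finish: 20 − 19 = +1 days.

1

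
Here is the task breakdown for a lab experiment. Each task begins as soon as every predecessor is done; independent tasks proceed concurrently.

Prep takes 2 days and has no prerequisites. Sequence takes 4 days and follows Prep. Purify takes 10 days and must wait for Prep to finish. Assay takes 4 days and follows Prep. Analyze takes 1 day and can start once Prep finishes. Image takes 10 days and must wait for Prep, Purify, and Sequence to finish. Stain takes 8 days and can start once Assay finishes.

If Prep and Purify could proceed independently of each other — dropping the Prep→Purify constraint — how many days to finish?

20

Before: longest chain Prep→Purify→Image = 2+10+10 = 22, finish 22.
Without Prep→Purify, Purify's earliest start moves from 2 to 0.
After: Purify→Image = 10+10 = 20 → 20 days.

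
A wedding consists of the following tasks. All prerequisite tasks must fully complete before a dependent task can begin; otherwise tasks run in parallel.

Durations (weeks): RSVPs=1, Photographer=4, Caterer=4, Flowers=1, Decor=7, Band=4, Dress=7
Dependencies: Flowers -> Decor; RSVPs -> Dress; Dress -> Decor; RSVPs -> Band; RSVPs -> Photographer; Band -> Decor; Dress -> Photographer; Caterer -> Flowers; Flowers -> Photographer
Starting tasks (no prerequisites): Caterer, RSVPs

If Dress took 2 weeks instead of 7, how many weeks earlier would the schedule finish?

3

As given, the longest chain is RSVPs→Dress→Decor = 1+7+7 = 15, so the finish is 15 weeks.
Dress is on the critical path; changing it to 2 makes that path 10 weeks.
The binding chain switches to Caterer→Flowers→Decor = 4+1+7 = 12; finish 12 weeks.
Change in finish: 12 − 15 = -3 weeks.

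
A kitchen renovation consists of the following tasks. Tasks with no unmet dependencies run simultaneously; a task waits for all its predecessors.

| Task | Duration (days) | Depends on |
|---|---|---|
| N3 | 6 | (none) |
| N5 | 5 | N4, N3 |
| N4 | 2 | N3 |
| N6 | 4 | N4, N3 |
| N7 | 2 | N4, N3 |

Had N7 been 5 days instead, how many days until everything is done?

As given, the longest chain is N3→N4→N5 = 6+2+5 = 13, so the finish is 13 days.
N7 is off the critical path — its longest chain is 10 days, giving 3 of slack.
That remains the longest chain; total 13 days.

13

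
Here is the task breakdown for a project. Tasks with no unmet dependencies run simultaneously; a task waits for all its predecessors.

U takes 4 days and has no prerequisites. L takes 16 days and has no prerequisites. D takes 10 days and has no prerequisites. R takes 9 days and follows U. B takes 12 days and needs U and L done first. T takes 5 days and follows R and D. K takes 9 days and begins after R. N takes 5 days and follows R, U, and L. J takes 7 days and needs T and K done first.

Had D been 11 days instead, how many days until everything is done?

As given, the longest chain is U→R→K→J = 4+9+9+7 = 29, so the finish is 29 days.
The longest path through D is only 22 days, so D has float 7.
The critical path is still U→R→K→J; finish is now 29 days.

29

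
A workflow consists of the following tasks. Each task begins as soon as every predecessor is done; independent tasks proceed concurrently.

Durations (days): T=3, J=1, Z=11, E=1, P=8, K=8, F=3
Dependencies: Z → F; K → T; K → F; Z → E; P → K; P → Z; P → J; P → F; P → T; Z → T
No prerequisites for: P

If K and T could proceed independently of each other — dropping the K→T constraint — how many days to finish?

With the dependency in place, P→Z→T = 8+11+3 = 22 sets the finish at 22 days.
Dropping K→T doesn't change T's earliest start (19); another predecessor still binds.
New critical path: P→Z→T = 8+11+3 = 22 ⇒ 22 days.

22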